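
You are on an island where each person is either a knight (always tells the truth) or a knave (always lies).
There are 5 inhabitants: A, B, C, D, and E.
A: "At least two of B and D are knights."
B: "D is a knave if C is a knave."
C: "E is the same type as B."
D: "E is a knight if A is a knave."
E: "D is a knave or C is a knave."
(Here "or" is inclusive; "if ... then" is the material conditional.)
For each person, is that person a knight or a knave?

A is a knave, B is a knave, C is a knave, D is a knight, and E is a knight.

Suppose A is a knight. Then A's statement "at least two of B and D are knights" would have to be true. Checking the 16 ways to assign the others, none is consistent with every speaker.
(For instance, with B=knave, C=knave, D=knight, E=knight, A's claim "at least two of B and D are knights" comes out false where it would need to be true.)
So A must be a knave, making "at least two of B and D are knights" false. Taking A=knave, B=knave, C=knave, D=knight, E=knight, each remaining statement checks out:
  B (knave): "D is a knave if C is a knave" — false. ✓
  C (knave): "E is the same type as B" — false. ✓
  D (knight): "E is a knight if A is a knave" — true. ✓
  E (knight): "D is a knave or C is a knave" — true. ✓
This is the unique consistent assignment.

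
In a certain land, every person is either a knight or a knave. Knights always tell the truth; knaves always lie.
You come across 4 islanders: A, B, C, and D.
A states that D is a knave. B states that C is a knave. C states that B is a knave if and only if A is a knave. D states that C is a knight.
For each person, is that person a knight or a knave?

Knights: C and D. Knaves: A and B.

A is a knave; "D is a knave" is false, as required.
B is a knave; "C is a knave" is false, as required.
C is a knight, so "B is a knave if and only if A is a knave" must be true — and it is.
Since D is a knight, "C is a knight" needs to be true, which holds.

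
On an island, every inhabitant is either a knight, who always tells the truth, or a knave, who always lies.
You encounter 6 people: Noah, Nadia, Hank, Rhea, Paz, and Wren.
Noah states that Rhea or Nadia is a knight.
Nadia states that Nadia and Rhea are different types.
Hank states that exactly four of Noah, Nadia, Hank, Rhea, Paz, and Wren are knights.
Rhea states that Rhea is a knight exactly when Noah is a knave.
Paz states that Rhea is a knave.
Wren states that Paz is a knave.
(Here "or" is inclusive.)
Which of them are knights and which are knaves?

Since Noah is a knave, "Rhea or Nadia is a knight" needs to be false, which holds.
Nadia (knave): "Nadia and Rhea are different types" — false. ✓
As a knave, Hank's statement "exactly four of Noah, Nadia, Hank, Rhea, Paz, and Wren are knights" should be false; it is.
Rhea is a knave, so "Rhea is a knight exactly when Noah is a knave" must be false — and it is.
Paz is a knight; "Rhea is a knave" is true, as required.
Wren is a knave, and the claim "Paz is a knave" is indeed false.

Knights: Paz. Knaves: Noah, Nadia, Hank, Rhea, and Wren.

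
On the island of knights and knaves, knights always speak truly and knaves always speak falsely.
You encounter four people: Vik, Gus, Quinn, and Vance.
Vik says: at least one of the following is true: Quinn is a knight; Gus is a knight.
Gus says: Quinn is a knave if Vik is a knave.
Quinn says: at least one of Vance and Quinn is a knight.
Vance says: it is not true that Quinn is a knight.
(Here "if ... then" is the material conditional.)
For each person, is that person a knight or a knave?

Vik is a knight, Gus is a knight, Quinn is a knight, and Vance is a knave.

Suppose Vik is a knave. Then Vik's statement "at least one of the following is true: Quinn is a knight; Gus is a knight" would have to be false. Checking the 8 ways to assign the others, none is consistent with every speaker.
(For instance, with Gus=knight, Quinn=knight, Vance=knave, Vik's claim "at least one of the following is true: Quinn is a knight; Gus is a knight" comes out true where it would need to be false.)
So Vik must be a knight, making "at least one of the following is true: Quinn is a knight; Gus is a knight" true. Taking Vik=knight, Gus=knight, Quinn=knight, Vance=knave, each remaining statement checks out:
  Gus (knight): "Quinn is a knave if Vik is a knave" — true. ✓
  Quinn (knight): "at least one of Vance and Quinn is a knight" — true. ✓
  Vance (knave): "it is not true that Quinn is a knight" — false. ✓
This is the unique consistent assignment.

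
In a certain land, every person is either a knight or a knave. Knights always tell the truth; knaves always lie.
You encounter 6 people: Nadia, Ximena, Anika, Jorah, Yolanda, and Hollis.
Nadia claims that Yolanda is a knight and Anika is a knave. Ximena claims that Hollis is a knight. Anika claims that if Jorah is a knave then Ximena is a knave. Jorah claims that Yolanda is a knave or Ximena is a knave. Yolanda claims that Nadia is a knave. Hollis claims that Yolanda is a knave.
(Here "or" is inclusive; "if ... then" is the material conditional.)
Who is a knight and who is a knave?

Nadia (knave): "Yolanda is a knight and Anika is a knave" — false. ✓
Since Ximena is a knave, "Hollis is a knight" needs to be false, which holds.
As a knight, Anika's statement "if Jorah is a knave then Ximena is a knave" should be true; it is.
Jorah is a knight, so "Yolanda is a knave or Ximena is a knave" must be true — and it is.
As a knight, Yolanda's statement "Nadia is a knave" should be true; it is.
Since Hollis is a knave, "Yolanda is a knave" needs to be false, which holds.

Knights: Anika, Jorah, and Yolanda. Knaves: Nadia, Ximena, and Hollis.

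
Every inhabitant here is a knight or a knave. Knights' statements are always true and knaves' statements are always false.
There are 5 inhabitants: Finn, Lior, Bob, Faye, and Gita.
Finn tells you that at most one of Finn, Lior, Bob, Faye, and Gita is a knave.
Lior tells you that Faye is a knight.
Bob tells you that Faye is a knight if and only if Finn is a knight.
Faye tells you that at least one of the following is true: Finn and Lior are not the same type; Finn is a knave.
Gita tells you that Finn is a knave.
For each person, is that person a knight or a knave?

Finn is a knave, Lior is a knight, Bob is a knave, Faye is a knight, and Gita is a knight.

Finn is a knave, and the claim "at most one of Finn, Lior, Bob, Faye, and Gita is a knave" is indeed false.
Lior is a knight; "Faye is a knight" is true, as required.
Bob is a knave, so "Faye is a knight if and only if Finn is a knight" must be false — and it is.
As a knight, Faye's statement "at least one of the following is true: Finn and Lior are not the same type; Finn is a knave" should be true; it is.
Gita is a knight, and the claim "Finn is a knave" is indeed true.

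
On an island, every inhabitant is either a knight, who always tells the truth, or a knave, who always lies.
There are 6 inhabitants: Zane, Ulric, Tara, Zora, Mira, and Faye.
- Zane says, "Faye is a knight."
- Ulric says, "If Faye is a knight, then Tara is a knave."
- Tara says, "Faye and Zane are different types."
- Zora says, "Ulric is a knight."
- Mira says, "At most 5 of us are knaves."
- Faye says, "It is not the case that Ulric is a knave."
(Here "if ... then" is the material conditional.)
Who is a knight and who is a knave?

Knights: Zane, Ulric, Zora, Mira, and Faye. Knaves: Tara.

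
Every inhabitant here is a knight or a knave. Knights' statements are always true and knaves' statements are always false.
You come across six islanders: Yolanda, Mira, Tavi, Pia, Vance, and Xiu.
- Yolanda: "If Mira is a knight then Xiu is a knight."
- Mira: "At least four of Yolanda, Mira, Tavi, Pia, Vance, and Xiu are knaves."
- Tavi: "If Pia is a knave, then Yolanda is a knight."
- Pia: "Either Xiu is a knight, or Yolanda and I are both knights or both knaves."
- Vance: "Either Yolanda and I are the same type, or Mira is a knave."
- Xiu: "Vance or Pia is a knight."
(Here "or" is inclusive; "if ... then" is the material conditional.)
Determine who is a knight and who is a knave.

Knights: Yolanda, Tavi, Pia, Vance, and Xiu. Knaves: Mira.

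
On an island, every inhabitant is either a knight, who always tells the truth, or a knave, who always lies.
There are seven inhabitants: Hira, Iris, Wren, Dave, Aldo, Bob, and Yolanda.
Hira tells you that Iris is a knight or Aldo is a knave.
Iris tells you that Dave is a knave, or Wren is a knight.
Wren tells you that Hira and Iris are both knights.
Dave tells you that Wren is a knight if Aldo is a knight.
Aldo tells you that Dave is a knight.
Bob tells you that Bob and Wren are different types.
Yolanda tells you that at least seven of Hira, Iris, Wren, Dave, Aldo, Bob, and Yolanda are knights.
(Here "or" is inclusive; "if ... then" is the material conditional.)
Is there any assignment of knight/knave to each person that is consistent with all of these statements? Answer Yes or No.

Checking all 128 assignments, each has at least one speaker whose statement's truth value contradicts their type.

No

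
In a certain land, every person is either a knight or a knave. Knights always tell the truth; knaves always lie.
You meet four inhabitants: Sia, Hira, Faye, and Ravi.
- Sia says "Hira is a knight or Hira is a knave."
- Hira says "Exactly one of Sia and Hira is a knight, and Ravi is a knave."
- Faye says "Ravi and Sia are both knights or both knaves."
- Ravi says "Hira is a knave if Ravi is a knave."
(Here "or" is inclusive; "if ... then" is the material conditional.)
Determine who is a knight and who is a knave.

Since Sia is a knight, "Hira is a knight or Hira is a knave" needs to be True, which holds.
Hira is a knave; "exactly one of Sia and Hira is a knight, and Ravi is a knave" is False, as required.
Faye is a knight, and the claim "Ravi and Sia are both knights or both knaves" is indeed True.
Ravi is a knight, so "Hira is a knave if Ravi is a knave" must be True — and it is.

Sia is a knight, Hira is a knave, Faye is a knight, and Ravi is a knight.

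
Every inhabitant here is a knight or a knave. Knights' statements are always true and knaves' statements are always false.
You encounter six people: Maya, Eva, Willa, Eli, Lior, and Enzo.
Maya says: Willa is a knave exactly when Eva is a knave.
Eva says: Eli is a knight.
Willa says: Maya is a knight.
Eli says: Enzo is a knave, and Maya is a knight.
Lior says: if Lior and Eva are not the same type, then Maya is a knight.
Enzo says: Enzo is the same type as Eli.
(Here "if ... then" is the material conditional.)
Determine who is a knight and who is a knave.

Maya is a knight, so "Willa is a knave exactly when Eva is a knave" must be true — and it is.
Eva is a knight; "Eli is a knight" is true, as required.
Willa (knight): "Maya is a knight" — true. ✓
Eli (knight): "Enzo is a knave, and Maya is a knight" — true. ✓
As a knight, Lior's statement "if Lior and Eva are not the same type, then Maya is a knight" should be true; it is.
Enzo is a knave, and the claim "Enzo is the same type as Eli" is indeed False.

Maya is a knight, Eva is a knight, Willa is a knight, Eli is a knight, Lior is a knight, and Enzo is a knave.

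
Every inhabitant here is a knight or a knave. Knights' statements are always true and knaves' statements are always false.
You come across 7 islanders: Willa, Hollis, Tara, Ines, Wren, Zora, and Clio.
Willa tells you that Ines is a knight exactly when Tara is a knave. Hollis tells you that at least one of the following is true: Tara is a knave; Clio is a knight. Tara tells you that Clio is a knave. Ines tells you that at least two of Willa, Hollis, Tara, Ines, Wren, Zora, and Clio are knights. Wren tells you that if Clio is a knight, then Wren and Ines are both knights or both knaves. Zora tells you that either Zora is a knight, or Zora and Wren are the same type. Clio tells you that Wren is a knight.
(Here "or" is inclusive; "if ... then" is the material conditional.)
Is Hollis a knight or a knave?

Hollis is a knight.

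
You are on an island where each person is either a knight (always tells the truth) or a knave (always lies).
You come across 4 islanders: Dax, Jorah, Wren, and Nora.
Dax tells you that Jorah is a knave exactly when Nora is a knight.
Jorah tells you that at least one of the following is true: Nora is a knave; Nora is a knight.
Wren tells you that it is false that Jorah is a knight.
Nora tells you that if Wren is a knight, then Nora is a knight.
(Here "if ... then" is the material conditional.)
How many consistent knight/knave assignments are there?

Consistent assignments:
  Dax=knave, Jorah=knight, Wren=knave, Nora=knight

1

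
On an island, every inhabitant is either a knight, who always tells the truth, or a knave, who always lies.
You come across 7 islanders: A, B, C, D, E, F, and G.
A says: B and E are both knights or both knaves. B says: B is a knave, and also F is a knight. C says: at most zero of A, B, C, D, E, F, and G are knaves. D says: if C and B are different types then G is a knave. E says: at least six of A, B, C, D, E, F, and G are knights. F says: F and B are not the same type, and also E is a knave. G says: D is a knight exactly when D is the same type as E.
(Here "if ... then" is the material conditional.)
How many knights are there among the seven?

2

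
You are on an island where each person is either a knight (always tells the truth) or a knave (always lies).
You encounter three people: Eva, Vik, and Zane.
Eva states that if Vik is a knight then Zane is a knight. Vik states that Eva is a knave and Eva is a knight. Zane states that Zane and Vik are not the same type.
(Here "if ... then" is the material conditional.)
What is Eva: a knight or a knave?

Consistent assignments: {Eva=knight, Vik=knave, Zane=knight}; {Eva=knight, Vik=knave, Zane=knave}
In every consistent assignment, Eva is a knight.

Eva is a knight.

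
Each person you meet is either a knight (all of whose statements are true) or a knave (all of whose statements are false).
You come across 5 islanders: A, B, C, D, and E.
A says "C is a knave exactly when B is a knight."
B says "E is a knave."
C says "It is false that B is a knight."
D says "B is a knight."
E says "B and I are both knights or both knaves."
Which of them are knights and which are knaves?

A is a knight, B is a knight, C is a knave, D is a knight, and E is a knave.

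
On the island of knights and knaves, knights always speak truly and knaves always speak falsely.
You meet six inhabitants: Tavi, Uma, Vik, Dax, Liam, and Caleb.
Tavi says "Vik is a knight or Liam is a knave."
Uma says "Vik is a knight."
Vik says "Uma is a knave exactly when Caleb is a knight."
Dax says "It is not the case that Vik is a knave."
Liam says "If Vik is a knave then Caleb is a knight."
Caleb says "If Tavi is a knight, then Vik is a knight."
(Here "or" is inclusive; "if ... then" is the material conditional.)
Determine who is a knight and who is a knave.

Knights: Tavi. Knaves: Uma, Vik, Dax, Liam, and Caleb.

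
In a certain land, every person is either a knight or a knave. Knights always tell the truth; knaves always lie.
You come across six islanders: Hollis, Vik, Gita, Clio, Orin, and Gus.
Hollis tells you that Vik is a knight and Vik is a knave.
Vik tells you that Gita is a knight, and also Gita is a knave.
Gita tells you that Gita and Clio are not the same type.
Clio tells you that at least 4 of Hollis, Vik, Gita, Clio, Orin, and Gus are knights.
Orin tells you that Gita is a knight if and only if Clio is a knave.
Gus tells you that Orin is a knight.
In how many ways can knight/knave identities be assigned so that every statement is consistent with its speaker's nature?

2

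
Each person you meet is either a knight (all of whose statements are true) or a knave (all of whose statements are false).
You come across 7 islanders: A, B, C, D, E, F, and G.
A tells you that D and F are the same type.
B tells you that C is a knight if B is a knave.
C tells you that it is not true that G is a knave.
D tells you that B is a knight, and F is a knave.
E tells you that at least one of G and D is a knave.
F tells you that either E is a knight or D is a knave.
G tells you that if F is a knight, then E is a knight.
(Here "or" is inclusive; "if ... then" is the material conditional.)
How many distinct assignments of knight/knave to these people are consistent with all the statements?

Consistent assignments:
  A=knave, B=knight, C=knight, D=knight, E=knave, F=knave, G=knight
  A=knave, B=knight, C=knight, D=knave, E=knight, F=knight, G=knight

2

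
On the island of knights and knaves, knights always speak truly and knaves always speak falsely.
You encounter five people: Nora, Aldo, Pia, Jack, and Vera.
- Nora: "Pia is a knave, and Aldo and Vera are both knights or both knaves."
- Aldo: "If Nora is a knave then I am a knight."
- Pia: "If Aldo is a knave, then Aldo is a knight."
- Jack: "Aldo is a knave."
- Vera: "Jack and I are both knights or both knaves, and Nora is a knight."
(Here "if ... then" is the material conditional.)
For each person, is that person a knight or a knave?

Nora is a knave, Aldo is a knight, Pia is a knight, Jack is a knave, and Vera is a knave.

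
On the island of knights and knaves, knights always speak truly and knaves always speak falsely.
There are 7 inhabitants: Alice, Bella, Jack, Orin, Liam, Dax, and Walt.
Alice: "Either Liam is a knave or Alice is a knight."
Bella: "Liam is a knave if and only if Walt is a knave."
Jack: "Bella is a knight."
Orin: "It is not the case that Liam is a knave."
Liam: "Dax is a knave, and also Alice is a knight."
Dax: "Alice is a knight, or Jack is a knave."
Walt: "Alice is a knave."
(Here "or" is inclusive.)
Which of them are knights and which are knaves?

Alice is a knight, Bella is a knight, Jack is a knight, Orin is a knave, Liam is a knave, Dax is a knight, and Walt is a knave.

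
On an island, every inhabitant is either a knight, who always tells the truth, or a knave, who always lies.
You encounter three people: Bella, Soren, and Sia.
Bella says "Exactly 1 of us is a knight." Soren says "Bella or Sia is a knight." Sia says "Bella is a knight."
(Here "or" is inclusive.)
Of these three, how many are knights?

The unique consistent assignment is Bella=knave, Soren=knave, Sia=knave.
That has 0 knights.

0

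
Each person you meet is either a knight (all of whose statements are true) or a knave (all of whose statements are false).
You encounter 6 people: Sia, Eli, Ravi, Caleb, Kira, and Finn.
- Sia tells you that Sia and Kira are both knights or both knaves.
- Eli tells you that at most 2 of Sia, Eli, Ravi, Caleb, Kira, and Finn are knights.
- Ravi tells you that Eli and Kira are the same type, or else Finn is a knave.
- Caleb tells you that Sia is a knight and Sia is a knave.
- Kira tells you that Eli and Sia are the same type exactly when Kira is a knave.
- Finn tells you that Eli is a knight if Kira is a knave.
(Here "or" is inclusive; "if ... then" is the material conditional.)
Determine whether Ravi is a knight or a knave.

Consistent assignments: {Sia=knight, Eli=knave, Ravi=knave, Caleb=knave, Kira=knight, Finn=knight}
In every consistent assignment, Ravi is a knave.

Ravi is a knave.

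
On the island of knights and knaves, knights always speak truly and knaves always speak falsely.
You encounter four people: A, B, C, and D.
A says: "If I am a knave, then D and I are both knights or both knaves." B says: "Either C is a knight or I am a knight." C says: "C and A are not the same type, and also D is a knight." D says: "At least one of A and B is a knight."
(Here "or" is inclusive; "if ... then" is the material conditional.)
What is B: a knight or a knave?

B is a knight.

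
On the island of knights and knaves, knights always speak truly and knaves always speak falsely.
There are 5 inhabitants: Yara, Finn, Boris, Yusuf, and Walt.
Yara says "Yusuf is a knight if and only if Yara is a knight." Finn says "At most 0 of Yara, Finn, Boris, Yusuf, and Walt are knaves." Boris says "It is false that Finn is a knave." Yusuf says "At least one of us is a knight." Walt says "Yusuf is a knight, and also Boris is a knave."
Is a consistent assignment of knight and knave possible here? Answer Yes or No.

Yes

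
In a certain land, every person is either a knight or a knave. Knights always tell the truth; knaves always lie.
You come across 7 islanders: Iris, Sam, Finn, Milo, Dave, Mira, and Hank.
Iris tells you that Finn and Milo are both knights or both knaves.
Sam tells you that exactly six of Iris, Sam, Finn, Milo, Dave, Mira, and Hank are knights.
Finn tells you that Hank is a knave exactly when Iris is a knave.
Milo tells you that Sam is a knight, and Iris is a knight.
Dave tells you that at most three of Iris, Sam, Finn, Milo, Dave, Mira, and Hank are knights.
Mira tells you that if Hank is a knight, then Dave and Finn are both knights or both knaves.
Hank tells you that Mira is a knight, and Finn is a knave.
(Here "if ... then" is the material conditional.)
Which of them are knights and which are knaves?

Iris is a knave; "Finn and Milo are both knights or both knaves" is false, as required.
Since Sam is a knave, "exactly six of Iris, Sam, Finn, Milo, Dave, Mira, and Hank are knights" needs to be false, which holds.
Since Finn is a knight, "Hank is a knave exactly when Iris is a knave" needs to be True, which holds.
Since Milo is a knave, "Sam is a knight, and Iris is a knight" needs to be false, which holds.
Since Dave is a knight, "at most three of Iris, Sam, Finn, Milo, Dave, Mira, and Hank are knights" needs to be True, which holds.
Mira is a knight; "if Hank is a knight, then Dave and Finn are both knights or both knaves" is True, as required.
As a knave, Hank's statement "Mira is a knight, and Finn is a knave" should be false; it is.

Iris is a knave, Sam is a knave, Finn is a knight, Milo is a knave, Dave is a knight, Mira is a knight, and Hank is a knave.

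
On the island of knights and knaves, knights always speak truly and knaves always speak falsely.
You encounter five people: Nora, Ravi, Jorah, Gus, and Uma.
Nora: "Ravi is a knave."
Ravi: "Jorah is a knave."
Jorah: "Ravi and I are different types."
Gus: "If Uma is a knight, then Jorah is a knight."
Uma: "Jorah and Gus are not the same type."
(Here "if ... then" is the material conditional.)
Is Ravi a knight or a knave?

Ravi is a knave.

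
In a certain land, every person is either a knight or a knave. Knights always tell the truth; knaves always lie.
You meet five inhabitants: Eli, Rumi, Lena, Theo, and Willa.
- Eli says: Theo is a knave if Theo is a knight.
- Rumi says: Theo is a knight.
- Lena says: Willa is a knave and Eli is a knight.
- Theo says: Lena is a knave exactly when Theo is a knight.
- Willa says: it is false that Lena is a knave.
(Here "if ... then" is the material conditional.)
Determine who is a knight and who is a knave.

Eli is a knave, Rumi is a knight, Lena is a knave, Theo is a knight, and Willa is a knave.

Eli is a knave, and the claim "Theo is a knave if Theo is a knight" is indeed false.
As a knight, Rumi's statement "Theo is a knight" should be true; it is.
Since Lena is a knave, "Willa is a knave and Eli is a knight" needs to be false, which holds.
Theo is a knight, so "Lena is a knave exactly when Theo is a knight" must be true — and it is.
Since Willa is a knave, "it is false that Lena is a knave" needs to be false, which holds.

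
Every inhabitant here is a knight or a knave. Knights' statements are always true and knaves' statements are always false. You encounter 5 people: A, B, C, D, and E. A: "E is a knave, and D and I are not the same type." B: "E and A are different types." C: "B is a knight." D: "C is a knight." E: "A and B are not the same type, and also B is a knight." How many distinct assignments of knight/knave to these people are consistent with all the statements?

2

Consistent assignments:
  A=knave, B=knight, C=knight, D=knight, E=knight
  A=knave, B=knave, C=knave, D=knave, E=knave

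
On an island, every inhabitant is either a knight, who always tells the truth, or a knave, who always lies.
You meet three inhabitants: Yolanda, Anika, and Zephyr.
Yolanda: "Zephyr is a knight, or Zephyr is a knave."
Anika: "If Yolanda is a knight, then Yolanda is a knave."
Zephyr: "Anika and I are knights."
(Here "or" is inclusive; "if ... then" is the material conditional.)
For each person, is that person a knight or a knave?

Knights: Yolanda. Knaves: Anika and Zephyr.

Yolanda is a knight, so "Zephyr is a knight, or Zephyr is a knave" must be True — and it is.
Anika is a knave, and the claim "if Yolanda is a knight, then Yolanda is a knave" is indeed false.
Zephyr (knave): "Anika and I are knights" — false. ✓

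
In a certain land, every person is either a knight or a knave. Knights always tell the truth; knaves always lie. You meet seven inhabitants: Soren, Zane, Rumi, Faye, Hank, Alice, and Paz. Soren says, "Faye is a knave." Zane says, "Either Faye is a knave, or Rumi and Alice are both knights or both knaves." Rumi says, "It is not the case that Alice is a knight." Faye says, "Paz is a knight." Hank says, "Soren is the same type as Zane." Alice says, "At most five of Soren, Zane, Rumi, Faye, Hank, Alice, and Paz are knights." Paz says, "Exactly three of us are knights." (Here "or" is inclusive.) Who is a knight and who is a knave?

Soren (knight): "Faye is a knave" — True. ✓
As a knight, Zane's statement "either Faye is a knave, or Rumi and Alice are both knights or both knaves" should be True; it is.
Rumi (knave): "it is not the case that Alice is a knight" — False. ✓
Faye is a knave, so "Paz is a knight" must be False — and it is.
As a knight, Hank's statement "Soren is the same type as Zane" should be True; it is.
As a knight, Alice's statement "at most five of Soren, Zane, Rumi, Faye, Hank, Alice, and Paz are knights" should be True; it is.
Paz (knave): "exactly three of us are knights" — False. ✓

Soren is a knight, Zane is a knight, Rumi is a knave, Faye is a knave, Hank is a knight, Alice is a knight, and Paz is a knave.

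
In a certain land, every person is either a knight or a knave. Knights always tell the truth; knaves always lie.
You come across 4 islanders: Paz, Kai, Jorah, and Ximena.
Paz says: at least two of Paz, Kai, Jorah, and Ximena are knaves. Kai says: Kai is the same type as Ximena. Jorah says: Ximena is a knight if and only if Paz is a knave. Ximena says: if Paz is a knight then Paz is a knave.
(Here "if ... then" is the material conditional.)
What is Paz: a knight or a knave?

Paz is a knave.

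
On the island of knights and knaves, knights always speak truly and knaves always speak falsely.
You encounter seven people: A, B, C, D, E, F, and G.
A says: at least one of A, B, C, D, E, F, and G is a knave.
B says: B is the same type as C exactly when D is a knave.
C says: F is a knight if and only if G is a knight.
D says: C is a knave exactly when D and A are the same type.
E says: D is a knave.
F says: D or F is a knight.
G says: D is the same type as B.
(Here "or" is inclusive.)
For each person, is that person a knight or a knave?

Knights: A, D, and F. Knaves: B, C, E, and G.

Since A is a knight, "at least one of A, B, C, D, E, F, and G is a knave" needs to be True, which holds.
Since B is a knave, "B is the same type as C exactly when D is a knave" needs to be False, which holds.
Since C is a knave, "F is a knight if and only if G is a knight" needs to be False, which holds.
D is a knight, and the claim "C is a knave exactly when D and A are the same type" is indeed True.
As a knave, E's statement "D is a knave" should be False; it is.
As a knight, F's statement "D or F is a knight" should be True; it is.
G is a knave, and the claim "D is the same type as B" is indeed False.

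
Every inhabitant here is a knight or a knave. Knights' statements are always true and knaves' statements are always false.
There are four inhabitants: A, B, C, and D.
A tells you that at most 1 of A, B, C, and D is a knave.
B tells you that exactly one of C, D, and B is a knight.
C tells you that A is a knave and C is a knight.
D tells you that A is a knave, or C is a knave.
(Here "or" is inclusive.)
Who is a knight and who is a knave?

Knights: C and D. Knaves: A and B.

A is a knave, and the claim "at most 1 of A, B, C, and D is a knave" is indeed false.
As a knave, B's statement "exactly one of C, D, and B is a knight" should be false; it is.
C is a knight, so "A is a knave and C is a knight" must be true — and it is.
Since D is a knight, "A is a knave, or C is a knave" needs to be true, which holds.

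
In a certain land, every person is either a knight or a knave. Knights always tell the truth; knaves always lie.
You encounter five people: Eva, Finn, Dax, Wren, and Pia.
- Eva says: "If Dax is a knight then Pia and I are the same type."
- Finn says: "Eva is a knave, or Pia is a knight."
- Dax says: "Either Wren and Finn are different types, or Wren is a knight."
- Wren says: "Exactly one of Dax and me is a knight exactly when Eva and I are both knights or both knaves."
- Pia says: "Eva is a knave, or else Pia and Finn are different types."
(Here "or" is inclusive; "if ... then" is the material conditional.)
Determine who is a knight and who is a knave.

Knights: Finn, Dax, Wren, and Pia. Knaves: Eva.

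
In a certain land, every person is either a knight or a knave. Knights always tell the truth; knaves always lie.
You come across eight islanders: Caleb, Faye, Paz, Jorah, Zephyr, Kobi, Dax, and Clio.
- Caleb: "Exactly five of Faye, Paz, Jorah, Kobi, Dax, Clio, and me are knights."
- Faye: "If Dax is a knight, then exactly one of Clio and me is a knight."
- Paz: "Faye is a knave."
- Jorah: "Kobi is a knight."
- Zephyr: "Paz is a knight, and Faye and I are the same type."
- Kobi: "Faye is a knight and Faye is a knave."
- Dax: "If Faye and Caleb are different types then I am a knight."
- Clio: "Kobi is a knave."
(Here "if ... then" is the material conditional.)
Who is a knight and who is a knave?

Caleb is a knave, Faye is a knight, Paz is a knave, Jorah is a knave, Zephyr is a knave, Kobi is a knave, Dax is a knave, and Clio is a knight.

Caleb is a knave; "exactly five of Faye, Paz, Jorah, Kobi, Dax, Clio, and me are knights" is false, as required.
Faye (knight): "if Dax is a knight, then exactly one of Clio and me is a knight" — true. ✓
As a knave, Paz's statement "Faye is a knave" should be false; it is.
Jorah is a knave; "Kobi is a knight" is false, as required.
As a knave, Zephyr's statement "Paz is a knight, and Faye and I are the same type" should be false; it is.
Since Kobi is a knave, "Faye is a knight and Faye is a knave" needs to be false, which holds.
Dax is a knave, so "if Faye and Caleb are different types then I am a knight" must be false — and it is.
Clio is a knight; "Kobi is a knave" is true, as required.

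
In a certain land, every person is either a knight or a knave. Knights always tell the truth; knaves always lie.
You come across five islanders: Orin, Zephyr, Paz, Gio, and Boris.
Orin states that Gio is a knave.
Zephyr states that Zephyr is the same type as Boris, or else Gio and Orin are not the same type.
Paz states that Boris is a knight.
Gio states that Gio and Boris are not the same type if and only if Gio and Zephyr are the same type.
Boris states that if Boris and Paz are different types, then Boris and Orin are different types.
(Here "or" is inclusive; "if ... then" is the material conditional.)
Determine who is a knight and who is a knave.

Knights: Orin, Zephyr, Paz, and Boris. Knaves: Gio.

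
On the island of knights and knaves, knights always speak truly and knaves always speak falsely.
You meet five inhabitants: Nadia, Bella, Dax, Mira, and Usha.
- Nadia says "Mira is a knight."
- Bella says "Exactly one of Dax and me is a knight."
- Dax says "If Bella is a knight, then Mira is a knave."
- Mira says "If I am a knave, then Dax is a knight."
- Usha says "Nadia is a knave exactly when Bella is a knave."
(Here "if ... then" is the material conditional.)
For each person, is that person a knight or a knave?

Since Nadia is a knight, "Mira is a knight" needs to be true, which holds.
As a knight, Bella's statement "exactly one of Dax and me is a knight" should be true; it is.
Dax is a knave; "if Bella is a knight, then Mira is a knave" is false, as required.
Since Mira is a knight, "if I am a knave, then Dax is a knight" needs to be true, which holds.
Usha is a knight; "Nadia is a knave exactly when Bella is a knave" is true, as required.

Nadia is a knight, Bella is a knight, Dax is a knave, Mira is a knight, and Usha is a knight.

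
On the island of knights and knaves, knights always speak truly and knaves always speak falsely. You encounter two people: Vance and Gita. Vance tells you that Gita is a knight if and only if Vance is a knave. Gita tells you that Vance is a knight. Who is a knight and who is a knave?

Vance is a knave, and the claim "Gita is a knight if and only if Vance is a knave" is indeed False.
Gita (knave): "Vance is a knight" — False. ✓

Vance is a knave and Gita is a knave.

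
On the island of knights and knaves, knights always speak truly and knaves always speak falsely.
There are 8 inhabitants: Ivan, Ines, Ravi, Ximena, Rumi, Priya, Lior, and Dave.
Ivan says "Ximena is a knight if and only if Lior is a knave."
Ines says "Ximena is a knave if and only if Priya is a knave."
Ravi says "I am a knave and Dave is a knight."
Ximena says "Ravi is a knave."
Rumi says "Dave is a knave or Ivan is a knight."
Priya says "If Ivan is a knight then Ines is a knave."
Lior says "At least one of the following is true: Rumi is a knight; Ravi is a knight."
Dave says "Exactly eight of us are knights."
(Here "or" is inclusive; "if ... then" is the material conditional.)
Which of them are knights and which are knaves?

Ivan is a knave, Ines is a knight, Ravi is a knave, Ximena is a knight, Rumi is a knight, Priya is a knight, Lior is a knight, and Dave is a knave.

Ivan is a knave; "Ximena is a knight if and only if Lior is a knave" is False, as required.
Ines is a knight, so "Ximena is a knave if and only if Priya is a knave" must be True — and it is.
Since Ravi is a knave, "I am a knave and Dave is a knight" needs to be False, which holds.
Ximena (knight): "Ravi is a knave" — True. ✓
Rumi is a knight, so "Dave is a knave or Ivan is a knight" must be True — and it is.
Priya (knight): "if Ivan is a knight then Ines is a knave" — True. ✓
Lior is a knight, so "at least one of the following is true: Rumi is a knight; Ravi is a knight" must be True — and it is.
Dave (knave): "exactly eight of us are knights" — False. ✓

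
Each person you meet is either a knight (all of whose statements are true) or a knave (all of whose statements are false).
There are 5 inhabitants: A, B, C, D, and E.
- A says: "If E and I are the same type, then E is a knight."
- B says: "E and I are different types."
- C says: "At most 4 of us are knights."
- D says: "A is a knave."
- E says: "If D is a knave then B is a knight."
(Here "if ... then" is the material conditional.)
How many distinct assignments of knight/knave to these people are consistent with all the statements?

Consistent assignments:
  A=knight, B=knave, C=knight, D=knave, E=knave

1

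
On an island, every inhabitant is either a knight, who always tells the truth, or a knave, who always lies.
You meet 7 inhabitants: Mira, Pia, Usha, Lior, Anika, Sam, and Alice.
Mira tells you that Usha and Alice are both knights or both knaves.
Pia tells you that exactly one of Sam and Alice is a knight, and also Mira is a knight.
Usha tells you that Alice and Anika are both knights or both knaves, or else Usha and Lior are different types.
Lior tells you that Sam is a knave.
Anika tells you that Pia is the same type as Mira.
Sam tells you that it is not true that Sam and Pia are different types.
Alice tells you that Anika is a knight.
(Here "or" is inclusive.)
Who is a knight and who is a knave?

Knights: Mira, Pia, Usha, Lior, Anika, and Alice. Knaves: Sam.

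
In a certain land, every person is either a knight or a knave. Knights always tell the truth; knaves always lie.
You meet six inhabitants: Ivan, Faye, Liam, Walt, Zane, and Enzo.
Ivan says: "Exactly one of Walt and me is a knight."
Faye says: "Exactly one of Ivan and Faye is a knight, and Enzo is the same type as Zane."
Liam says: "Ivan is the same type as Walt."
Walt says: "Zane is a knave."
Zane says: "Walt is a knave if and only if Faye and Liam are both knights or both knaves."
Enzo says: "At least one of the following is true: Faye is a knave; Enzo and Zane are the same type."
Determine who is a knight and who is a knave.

Ivan (knave): "exactly one of Walt and me is a knight" — false. ✓
Faye (knight): "exactly one of Ivan and Faye is a knight, and Enzo is the same type as Zane" — True. ✓
Since Liam is a knight, "Ivan is the same type as Walt" needs to be True, which holds.
As a knave, Walt's statement "Zane is a knave" should be false; it is.
As a knight, Zane's statement "Walt is a knave if and only if Faye and Liam are both knights or both knaves" should be True; it is.
Enzo (knight): "at least one of the following is true: Faye is a knave; Enzo and Zane are the same type" — True. ✓

Knights: Faye, Liam, Zane, and Enzo. Knaves: Ivan and Walt.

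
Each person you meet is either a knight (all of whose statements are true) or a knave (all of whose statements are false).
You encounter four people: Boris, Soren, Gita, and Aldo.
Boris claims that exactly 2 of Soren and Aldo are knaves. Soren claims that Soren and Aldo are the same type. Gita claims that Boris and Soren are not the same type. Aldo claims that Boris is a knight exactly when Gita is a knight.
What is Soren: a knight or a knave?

Soren is a knave.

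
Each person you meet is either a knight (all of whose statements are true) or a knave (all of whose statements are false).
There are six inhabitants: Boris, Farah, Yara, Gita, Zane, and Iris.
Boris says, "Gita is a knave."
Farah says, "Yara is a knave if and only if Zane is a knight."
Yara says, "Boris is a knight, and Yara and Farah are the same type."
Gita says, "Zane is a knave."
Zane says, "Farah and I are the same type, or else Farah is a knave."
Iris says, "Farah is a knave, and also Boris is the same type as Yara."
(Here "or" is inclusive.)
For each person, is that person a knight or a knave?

Boris (knight): "Gita is a knave" — true. ✓
Farah (knight): "Yara is a knave if and only if Zane is a knight" — true. ✓
Yara is a knave, and the claim "Boris is a knight, and Yara and Farah are the same type" is indeed False.
Gita is a knave, so "Zane is a knave" must be False — and it is.
Zane is a knight; "Farah and I are the same type, or else Farah is a knave" is true, as required.
As a knave, Iris's statement "Farah is a knave, and also Boris is the same type as Yara" should be False; it is.

Boris is a knight, Farah is a knight, Yara is a knave, Gita is a knave, Zane is a knight, and Iris is a knave.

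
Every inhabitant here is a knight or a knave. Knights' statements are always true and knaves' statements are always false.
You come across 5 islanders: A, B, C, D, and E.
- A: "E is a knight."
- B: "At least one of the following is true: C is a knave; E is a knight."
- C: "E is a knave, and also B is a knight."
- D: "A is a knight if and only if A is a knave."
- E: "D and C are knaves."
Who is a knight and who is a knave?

A is a knight, B is a knight, C is a knave, D is a knave, and E is a knight.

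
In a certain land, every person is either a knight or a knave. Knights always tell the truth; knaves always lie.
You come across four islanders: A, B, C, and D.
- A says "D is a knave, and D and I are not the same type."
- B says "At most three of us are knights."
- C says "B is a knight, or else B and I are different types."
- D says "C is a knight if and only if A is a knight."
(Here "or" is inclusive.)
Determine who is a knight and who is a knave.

A is a knave, B is a knight, C is a knight, and D is a knave.

A (knave): "D is a knave, and D and I are not the same type" — False. ✓
As a knight, B's statement "at most three of us are knights" should be True; it is.
C is a knight; "B is a knight, or else B and I are different types" is True, as required.
D (knave): "C is a knight if and only if A is a knight" — False. ✓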